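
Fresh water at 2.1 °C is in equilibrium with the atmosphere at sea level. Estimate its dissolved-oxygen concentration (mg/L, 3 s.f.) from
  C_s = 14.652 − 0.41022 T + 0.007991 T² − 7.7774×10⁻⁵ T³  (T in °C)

C_s ≈ 13.8 mg/L

C_s = 14.652 − 0.41022×2.1 + 0.007991×2.1² − 7.7774×10⁻⁵×2.1³ = 13.83 mg/L.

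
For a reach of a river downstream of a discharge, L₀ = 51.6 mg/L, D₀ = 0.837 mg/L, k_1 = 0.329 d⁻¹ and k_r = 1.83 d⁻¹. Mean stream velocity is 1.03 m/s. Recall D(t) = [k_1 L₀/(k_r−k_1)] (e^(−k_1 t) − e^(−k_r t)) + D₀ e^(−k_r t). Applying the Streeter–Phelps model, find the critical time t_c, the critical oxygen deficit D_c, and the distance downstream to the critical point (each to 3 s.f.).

t_c = [1/(k_r−k_1)] ln[(k_r/k_1)(1 − D₀(k_r−k_1)/(k_1 L₀))]
= [1/(1.83−0.329)] ln[(1.83/0.329)(1 − 0.837×1.501/(0.329×51.6))]
= (1/1.501) ln[5.562 × 0.9260] = 0.6662 × ln(5.151) = 0.6662 × 1.639 = 1.092 d.
D_c = (k_1/k_r) L₀ e^(−k_1 t_c) = (0.329/1.83) × 51.6 × e^(−0.329×1.092) = 0.1798 × 51.6 × 0.6982 = 6.477 mg/L.
x_c = v t_c = 1.03 m/s × 1.092 d × 86400 s/d = 97180 m ≈ 97.2 km.

t_c ≈ 1.09 d; D_c ≈ 6.48 mg/L; x_c ≈ 97.2 km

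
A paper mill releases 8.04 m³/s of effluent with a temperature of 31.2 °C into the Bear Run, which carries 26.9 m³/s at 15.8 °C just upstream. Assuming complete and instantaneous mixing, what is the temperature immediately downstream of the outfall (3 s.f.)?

Flow-weighted mixing: C = (Q_r C_r + Q_w C_w)/(Q_r + Q_w)
= (26.9×15.8 + 8.04×31.2)/(26.9 + 8.04) = 675.9/34.94 = 19.34 °C.

19.3 °C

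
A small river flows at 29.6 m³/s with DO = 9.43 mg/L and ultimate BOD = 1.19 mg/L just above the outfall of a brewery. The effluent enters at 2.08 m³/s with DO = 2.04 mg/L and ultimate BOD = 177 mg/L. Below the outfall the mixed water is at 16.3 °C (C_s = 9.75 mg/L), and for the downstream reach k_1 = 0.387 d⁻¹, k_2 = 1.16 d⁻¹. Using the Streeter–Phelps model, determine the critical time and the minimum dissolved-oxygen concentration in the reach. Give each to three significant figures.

Mixed DO = (29.6×9.43 + 2.08×2.04)/(29.6+2.08) = 283.4/31.68 = 8.945 mg/L.
Mixed L₀ = (29.6×1.19 + 2.08×177)/(31.68) = 403.4/31.68 = 12.73 mg/L.
Initial deficit D₀ = C_s − DO₀ = 9.75 − 8.945 = 0.8052 mg/L.
t_c = (1/0.7730) ln[(1.16/0.387)(1 − 0.8052×0.7730/(0.387×12.73))] = 1.294 × ln(2.619) = 1.245 d.
D_c = (0.387/1.16) × 12.73 × e^(−0.387×1.245) = 0.3336 × 12.73 × 0.6176 = 2.623 mg/L.
Minimum DO = 9.75 − 2.623 = 7.127 mg/L.

t_c ≈ 1.25 d; minimum DO ≈ 7.13 mg/L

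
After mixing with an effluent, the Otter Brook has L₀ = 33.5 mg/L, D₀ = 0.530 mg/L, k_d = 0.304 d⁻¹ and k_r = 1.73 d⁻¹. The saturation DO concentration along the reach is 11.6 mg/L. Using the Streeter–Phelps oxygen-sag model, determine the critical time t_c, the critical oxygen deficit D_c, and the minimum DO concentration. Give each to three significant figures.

t_c ≈ 1.17 d; D_c ≈ 4.13 mg/L; min DO ≈ 7.47 mg/L

t_c = [1/(k_r−k_d)] ln[(k_r/k_d)(1 − D₀(k_r−k_d)/(k_d L₀))]
= [1/(1.73−0.304)] ln[(1.73/0.304)(1 − 0.530×1.426/(0.304×33.5))]
= (1/1.426) ln[5.691 × 0.9258] = 0.7013 × ln(5.268) = 0.7013 × 1.662 = 1.165 d.
D_c = (k_d/k_r) L₀ e^(−k_d t_c) = (0.304/1.73) × 33.5 × e^(−0.304×1.165) = 0.1757 × 33.5 × 0.7017 = 4.131 mg/L.
Minimum DO = C_s − D_c = 11.6 − 4.131 = 7.469 mg/L.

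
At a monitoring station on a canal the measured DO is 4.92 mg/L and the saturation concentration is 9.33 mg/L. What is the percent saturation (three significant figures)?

52.7 % saturation

% saturation = C/C_s × 100 = 4.92/9.33 × 100 = 52.7 %.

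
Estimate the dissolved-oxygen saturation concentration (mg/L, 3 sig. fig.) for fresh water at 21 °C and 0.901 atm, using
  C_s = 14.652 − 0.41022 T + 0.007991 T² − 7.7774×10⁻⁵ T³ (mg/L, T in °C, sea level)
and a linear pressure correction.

At sea level: C_s = 14.652 − 0.41022×21 + 0.007991×21² − 7.7774×10⁻⁵×21³ = 8.841 mg/L.
Pressure correction: C_s' = 8.841 × 0.901 = 7.966 mg/L.

C_s ≈ 7.97 mg/L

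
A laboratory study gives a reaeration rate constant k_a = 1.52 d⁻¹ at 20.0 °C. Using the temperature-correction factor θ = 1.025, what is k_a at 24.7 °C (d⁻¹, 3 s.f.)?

k_a ≈ 1.71 d⁻¹

k_a(T₂) = k_a(T₁) · θ^(T₂−T₁) = 1.52 × 1.025^(24.7−20.0)
= 1.52 × 1.025^4.70 = 1.52 × 1.123 = 1.707 d⁻¹.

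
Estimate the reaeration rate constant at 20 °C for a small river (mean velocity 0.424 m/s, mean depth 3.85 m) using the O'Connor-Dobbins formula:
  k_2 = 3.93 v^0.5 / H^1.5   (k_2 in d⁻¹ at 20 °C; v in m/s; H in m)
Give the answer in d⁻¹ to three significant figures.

k_2 ≈ 0.339 d⁻¹

k_2 = 3.93 × 0.424^0.5 / 3.85^1.5 = 3.93 × 0.6512 / 7.554 = 0.3388 d⁻¹.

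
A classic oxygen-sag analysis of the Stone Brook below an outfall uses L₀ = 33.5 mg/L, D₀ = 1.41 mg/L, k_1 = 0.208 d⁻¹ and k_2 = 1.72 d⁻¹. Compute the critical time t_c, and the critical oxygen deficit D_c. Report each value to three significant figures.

t_c ≈ 1.16 d; D_c ≈ 3.19 mg/L

t_c = [1/(k_2−k_1)] ln[(k_2/k_1)(1 − D₀(k_2−k_1)/(k_1 L₀))]
= [1/(1.72−0.208)] ln[(1.72/0.208)(1 − 1.41×1.512/(0.208×33.5))]
= (1/1.512) ln[8.269 × 0.6940] = 0.6614 × ln(5.739) = 0.6614 × 1.747 = 1.156 d.
D_c = (k_1/k_2) L₀ e^(−k_1 t_c) = (0.208/1.72) × 33.5 × e^(−0.208×1.156) = 0.1209 × 33.5 × 0.7863 = 3.186 mg/L.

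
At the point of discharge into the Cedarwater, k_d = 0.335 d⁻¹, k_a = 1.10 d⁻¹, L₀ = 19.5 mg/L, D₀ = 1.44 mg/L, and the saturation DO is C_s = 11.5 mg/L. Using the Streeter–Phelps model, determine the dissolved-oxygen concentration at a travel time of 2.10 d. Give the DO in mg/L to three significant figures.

DO ≈ 7.98 mg/L

k_d L₀/(k_a−k_d) = 0.335×19.5/(1.10−0.335) = 6.533/0.7650 = 8.539 mg/L.
e^(−k_d t) = e^(−0.335×2.100) = 0.4949; e^(−k_a t) = e^(−1.10×2.100) = 0.09926.
D = 8.539 × (0.4949 − 0.09926) + 1.44 × 0.09926 = 3.378 + 0.1429 = 3.521 mg/L.
DO = C_s − D = 11.5 − 3.521 = 7.979 mg/L.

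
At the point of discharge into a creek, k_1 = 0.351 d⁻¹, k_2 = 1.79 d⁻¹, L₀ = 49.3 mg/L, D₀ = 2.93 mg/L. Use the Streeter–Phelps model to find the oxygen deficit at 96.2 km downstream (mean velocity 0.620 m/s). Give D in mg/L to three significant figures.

Travel time t = x/v = 96.2 km / (0.620 m/s) = 96200 m / 0.620 m/s = 155200 s = 1.796 d.
k_1 L₀/(k_2−k_1) = 0.351×49.3/(1.79−0.351) = 17.30/1.439 = 12.03 mg/L.
e^(−k_1 t) = e^(−0.351×1.796) = 0.5324; e^(−k_2 t) = e^(−1.79×1.796) = 0.04017.
D = 12.03 × (0.5324 − 0.04017) + 2.93 × 0.04017 = 5.919 + 0.1177 = 6.037 mg/L.

D ≈ 6.04 mg/L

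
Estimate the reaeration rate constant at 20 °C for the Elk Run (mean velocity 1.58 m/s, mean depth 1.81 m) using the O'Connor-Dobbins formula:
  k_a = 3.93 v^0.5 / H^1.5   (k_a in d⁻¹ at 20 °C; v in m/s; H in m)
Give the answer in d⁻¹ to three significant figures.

k_a ≈ 2.03 d⁻¹

k_a = 3.93 × 1.58^0.5 / 1.81^1.5 = 3.93 × 1.257 / 2.435 = 2.029 d⁻¹.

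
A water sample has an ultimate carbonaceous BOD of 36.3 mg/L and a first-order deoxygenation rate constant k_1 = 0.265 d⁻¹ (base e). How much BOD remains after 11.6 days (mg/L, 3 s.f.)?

L_t = L₀ e^(−k_1 t) = 36.3 × e^(−0.265×11.6) = 36.3 × 0.04624 = 1.678 mg/L.

L ≈ 1.68 mg/L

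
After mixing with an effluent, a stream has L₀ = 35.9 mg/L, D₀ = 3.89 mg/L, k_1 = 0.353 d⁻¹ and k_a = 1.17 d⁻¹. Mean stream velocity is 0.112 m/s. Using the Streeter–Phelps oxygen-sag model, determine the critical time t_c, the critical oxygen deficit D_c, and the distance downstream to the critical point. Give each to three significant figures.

t_c ≈ 1.11 d; D_c ≈ 7.31 mg/L; x_c ≈ 10.8 km

At the critical point dD/dt = 0, so k_1 L₀ e^(−k_1 t) = k_a D. Substituting D(t) from the Streeter–Phelps equation and solving for t gives
t_c = ln[(k_a/k_1)(1 − D₀(k_a−k_1)/(k_1 L₀))] / (k_a−k_1).
Here k_a−k_1 = 0.8170 d⁻¹ and 1 − D₀(k_a−k_1)/(k_1 L₀) = 1 − 3.89×0.8170/(0.353×35.9) = 0.7492, so
t_c = ln(3.314 × 0.7492) / 0.8170 = 0.9096 / 0.8170 = 1.113 d.
L(t_c) = L₀ e^(−k_1 t_c) = 35.9 × 0.6750 = 24.23 mg/L, and at the critical point k_a D_c = k_1 L, so D_c = (0.353/1.17) × 24.23 = 7.312 mg/L.
x_c = v t_c = 0.112 m/s × 1.113 d × 86400 s/d = 10770 m ≈ 10.8 km.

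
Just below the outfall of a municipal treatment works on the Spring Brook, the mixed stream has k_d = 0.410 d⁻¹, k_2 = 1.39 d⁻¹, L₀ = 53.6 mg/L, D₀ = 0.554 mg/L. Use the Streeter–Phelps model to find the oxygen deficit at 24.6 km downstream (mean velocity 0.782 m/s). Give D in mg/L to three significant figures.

D ≈ 6.13 mg/L

Travel time t = x/v = 24.6 km / (0.782 m/s) = 24600 m / 0.782 m/s = 31460 s = 0.3641 d.
k_d L₀/(k_2−k_d) = 0.410×53.6/(1.39−0.410) = 21.98/0.9800 = 22.42 mg/L.
e^(−k_d t) = e^(−0.410×0.3641) = 0.8613; e^(−k_2 t) = e^(−1.39×0.3641) = 0.6028.
D = 22.42 × (0.8613 − 0.6028) + 0.554 × 0.6028 = 5.796 + 0.3340 = 6.130 mg/L.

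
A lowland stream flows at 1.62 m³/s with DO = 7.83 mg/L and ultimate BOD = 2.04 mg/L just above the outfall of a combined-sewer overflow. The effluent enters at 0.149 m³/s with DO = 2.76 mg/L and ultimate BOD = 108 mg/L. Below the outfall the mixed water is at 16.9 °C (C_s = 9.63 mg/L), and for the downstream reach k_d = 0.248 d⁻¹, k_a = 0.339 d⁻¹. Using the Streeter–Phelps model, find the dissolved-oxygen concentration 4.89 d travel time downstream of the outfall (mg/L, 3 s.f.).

Mixed DO = (1.62×7.83 + 0.149×2.76)/(1.62+0.149) = 13.10/1.769 = 7.403 mg/L.
Mixed L₀ = (1.62×2.04 + 0.149×108)/(1.769) = 19.40/1.769 = 10.96 mg/L.
Initial deficit D₀ = C_s − DO₀ = 9.63 − 7.403 = 2.227 mg/L.
D(4.89) = [0.248×10.96/(0.339−0.248)](e^(−0.248×4.89) − e^(−0.339×4.89)) + 2.227 e^(−0.339×4.89)
= 29.88 × (0.2974 − 0.1906) + 2.227 × 0.1906 = 3.616 mg/L.
DO = 9.63 − 3.616 = 6.014 mg/L.

DO ≈ 6.01 mg/L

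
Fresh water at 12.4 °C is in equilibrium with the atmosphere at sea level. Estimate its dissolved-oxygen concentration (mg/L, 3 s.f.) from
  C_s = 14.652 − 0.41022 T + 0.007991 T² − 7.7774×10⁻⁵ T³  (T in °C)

C_s = 14.652 − 0.41022×12.4 + 0.007991×12.4² − 7.7774×10⁻⁵×12.4³ = 10.65 mg/L.

C_s ≈ 10.6 mg/L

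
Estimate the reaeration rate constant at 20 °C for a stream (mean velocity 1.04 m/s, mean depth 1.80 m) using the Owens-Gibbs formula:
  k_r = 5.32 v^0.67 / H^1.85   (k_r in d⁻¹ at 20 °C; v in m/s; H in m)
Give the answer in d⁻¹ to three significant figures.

k_r = 5.32 × 1.04^0.67 / 1.80^1.85 = 5.32 × 1.027 / 2.967 = 1.841 d⁻¹.

k_r ≈ 1.84 d⁻¹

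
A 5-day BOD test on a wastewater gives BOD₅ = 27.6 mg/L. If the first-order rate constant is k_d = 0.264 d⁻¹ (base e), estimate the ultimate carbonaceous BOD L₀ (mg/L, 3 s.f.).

L₀ ≈ 37.7 mg/L

BOD₅ = L₀(1 − e^(−5k_d)) ⇒ L₀ = BOD₅ / (1 − e^(−5×0.264))
= 27.6 / (1 − 0.2671) = 27.6 / 0.7329 = 37.66 mg/L.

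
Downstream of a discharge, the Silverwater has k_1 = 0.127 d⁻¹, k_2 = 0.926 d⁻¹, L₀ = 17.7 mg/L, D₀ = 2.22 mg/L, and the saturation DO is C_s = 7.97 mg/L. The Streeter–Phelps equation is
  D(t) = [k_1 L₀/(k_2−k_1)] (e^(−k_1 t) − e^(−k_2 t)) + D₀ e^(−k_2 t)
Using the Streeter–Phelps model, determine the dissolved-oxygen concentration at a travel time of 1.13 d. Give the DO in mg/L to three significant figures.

DO ≈ 5.74 mg/L

k_1 L₀/(k_2−k_1) = 0.127×17.7/(0.926−0.127) = 2.248/0.7990 = 2.813 mg/L.
e^(−k_1 t) = e^(−0.127×1.130) = 0.8663; e^(−k_2 t) = e^(−0.926×1.130) = 0.3512.
D = 2.813 × (0.8663 − 0.3512) + 2.22 × 0.3512 = 1.449 + 0.7797 = 2.229 mg/L.
DO = C_s − D = 7.97 − 2.229 = 5.741 mg/L.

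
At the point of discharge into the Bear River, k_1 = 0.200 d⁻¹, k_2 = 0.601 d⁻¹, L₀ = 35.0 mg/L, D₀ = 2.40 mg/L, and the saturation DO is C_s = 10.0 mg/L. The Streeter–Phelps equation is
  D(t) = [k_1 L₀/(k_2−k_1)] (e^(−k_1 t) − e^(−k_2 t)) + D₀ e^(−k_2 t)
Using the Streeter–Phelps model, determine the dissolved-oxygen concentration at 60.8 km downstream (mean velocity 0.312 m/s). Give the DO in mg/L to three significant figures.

DO ≈ 2.76 mg/L

Travel time t = x/v = 60.8 km / (0.312 m/s) = 60800 m / 0.312 m/s = 194900 s = 2.255 d.
k_1 L₀/(k_2−k_1) = 0.200×35.0/(0.601−0.200) = 7.000/0.4010 = 17.46 mg/L.
e^(−k_1 t) = e^(−0.200×2.255) = 0.6369; e^(−k_2 t) = e^(−0.601×2.255) = 0.2578.
D = 17.46 × (0.6369 − 0.2578) + 2.40 × 0.2578 = 6.618 + 0.6187 = 7.237 mg/L.
DO = C_s − D = 10.0 − 7.237 = 2.763 mg/L.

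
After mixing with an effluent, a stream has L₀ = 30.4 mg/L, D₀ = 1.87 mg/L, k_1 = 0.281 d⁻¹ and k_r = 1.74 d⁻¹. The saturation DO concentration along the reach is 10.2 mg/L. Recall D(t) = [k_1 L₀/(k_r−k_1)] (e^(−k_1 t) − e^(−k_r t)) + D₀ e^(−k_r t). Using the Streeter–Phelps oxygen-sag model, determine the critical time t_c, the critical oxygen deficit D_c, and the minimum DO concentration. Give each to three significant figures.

t_c = [1/(k_r−k_1)] ln[(k_r/k_1)(1 − D₀(k_r−k_1)/(k_1 L₀))]
= [1/(1.74−0.281)] ln[(1.74/0.281)(1 − 1.87×1.459/(0.281×30.4))]
= (1/1.459) ln[6.192 × 0.6806] = 0.6854 × ln(4.214) = 0.6854 × 1.439 = 0.9860 d.
L(t_c) = L₀ e^(−k_1 t_c) = 30.4 × 0.7580 = 23.04 mg/L, and at the critical point k_r D_c = k_1 L, so D_c = (0.281/1.74) × 23.04 = 3.721 mg/L.
Minimum DO = C_s − D_c = 10.2 − 3.721 = 6.479 mg/L.

t_c ≈ 0.986 d; D_c ≈ 3.72 mg/L; min DO ≈ 6.48 mg/L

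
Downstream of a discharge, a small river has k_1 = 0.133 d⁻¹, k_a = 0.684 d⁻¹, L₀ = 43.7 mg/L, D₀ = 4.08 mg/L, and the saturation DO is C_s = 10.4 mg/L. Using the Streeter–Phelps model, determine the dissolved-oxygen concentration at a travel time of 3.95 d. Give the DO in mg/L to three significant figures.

k_1 L₀/(k_a−k_1) = 0.133×43.7/(0.684−0.133) = 5.812/0.5510 = 10.55 mg/L.
e^(−k_1 t) = e^(−0.133×3.950) = 0.5913; e^(−k_a t) = e^(−0.684×3.950) = 0.06708.
D = 10.55 × (0.5913 − 0.06708) + 4.08 × 0.06708 = 5.530 + 0.2737 = 5.804 mg/L.
DO = C_s − D = 10.4 − 5.804 = 4.596 mg/L.

DO ≈ 4.60 mg/L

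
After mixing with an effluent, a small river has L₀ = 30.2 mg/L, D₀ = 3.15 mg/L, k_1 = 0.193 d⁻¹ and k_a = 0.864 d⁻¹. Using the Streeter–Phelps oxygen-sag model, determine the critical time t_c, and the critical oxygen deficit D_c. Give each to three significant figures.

With k_a/k_1 = 4.477 and 1 − D₀(k_a−k_1)/(k_1 L₀) = 0.6374,
t_c = ln(4.477 × 0.6374) / (0.864 − 0.193) = ln(2.853) / 0.6710 = 1.048/0.6710 = 1.563 d.
L(t_c) = L₀ e^(−k_1 t_c) = 30.2 × 0.7397 = 22.34 mg/L, and at the critical point k_a D_c = k_1 L, so D_c = (0.193/0.864) × 22.34 = 4.990 mg/L.

t_c ≈ 1.56 d; D_c ≈ 4.99 mg/L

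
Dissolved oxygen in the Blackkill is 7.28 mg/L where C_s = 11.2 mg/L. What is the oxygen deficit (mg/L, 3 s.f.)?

D = C_s − C = 11.2 − 7.28 = 3.92 mg/L.

D ≈ 3.92 mg/L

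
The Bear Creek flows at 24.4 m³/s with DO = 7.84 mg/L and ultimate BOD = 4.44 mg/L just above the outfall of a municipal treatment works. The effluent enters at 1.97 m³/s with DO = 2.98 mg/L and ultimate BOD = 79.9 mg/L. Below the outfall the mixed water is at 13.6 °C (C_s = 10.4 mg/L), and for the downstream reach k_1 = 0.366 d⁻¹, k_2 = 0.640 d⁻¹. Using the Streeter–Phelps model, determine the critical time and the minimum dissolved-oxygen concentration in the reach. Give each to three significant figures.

t_c ≈ 1.15 d; minimum DO ≈ 6.61 mg/L

Mixed DO = (24.4×7.84 + 1.97×2.98)/(24.4+1.97) = 197.2/26.37 = 7.477 mg/L.
Mixed L₀ = (24.4×4.44 + 1.97×79.9)/(26.37) = 265.7/26.37 = 10.08 mg/L.
Initial deficit D₀ = C_s − DO₀ = 10.4 − 7.477 = 2.923 mg/L.
t_c = (1/0.2740) ln[(0.640/0.366)(1 − 2.923×0.2740/(0.366×10.08))] = 3.650 × ln(1.369) = 1.146 d.
D_c = (0.366/0.640) × 10.08 × e^(−0.366×1.146) = 0.5719 × 10.08 × 0.6574 = 3.789 mg/L.
Minimum DO = 10.4 − 3.789 = 6.611 mg/L.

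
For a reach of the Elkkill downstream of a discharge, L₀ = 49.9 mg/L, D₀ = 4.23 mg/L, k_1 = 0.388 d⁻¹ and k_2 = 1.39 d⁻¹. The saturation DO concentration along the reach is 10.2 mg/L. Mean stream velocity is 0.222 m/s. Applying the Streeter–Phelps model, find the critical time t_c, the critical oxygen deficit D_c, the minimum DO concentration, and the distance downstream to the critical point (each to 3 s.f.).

t_c ≈ 1.03 d; D_c ≈ 9.35 mg/L; min DO ≈ 0.849 mg/L; x_c ≈ 19.7 km

At the critical point dD/dt = 0, so k_1 L₀ e^(−k_1 t) = k_2 D. Substituting D(t) from the Streeter–Phelps equation and solving for t gives
t_c = ln[(k_2/k_1)(1 − D₀(k_2−k_1)/(k_1 L₀))] / (k_2−k_1).
Here k_2−k_1 = 1.002 d⁻¹ and 1 − D₀(k_2−k_1)/(k_1 L₀) = 1 − 4.23×1.002/(0.388×49.9) = 0.7811, so
t_c = ln(3.582 × 0.7811) / 1.002 = 1.029 / 1.002 = 1.027 d.
L(t_c) = L₀ e^(−k_1 t_c) = 49.9 × 0.6714 = 33.50 mg/L, and at the critical point k_2 D_c = k_1 L, so D_c = (0.388/1.39) × 33.50 = 9.351 mg/L.
Minimum DO = C_s − D_c = 10.2 − 9.351 = 0.8487 mg/L.
x_c = v t_c = 0.222 m/s × 1.027 d × 86400 s/d = 19700 m ≈ 19.7 km.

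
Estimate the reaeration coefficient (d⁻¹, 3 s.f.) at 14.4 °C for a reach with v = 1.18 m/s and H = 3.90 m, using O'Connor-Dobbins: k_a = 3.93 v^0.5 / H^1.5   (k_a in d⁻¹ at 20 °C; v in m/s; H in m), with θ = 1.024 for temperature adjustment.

k_a(20) = 3.93 × 1.18^0.5 / 3.90^1.5 = 3.93 × 1.086 / 7.702 = 0.5543 d⁻¹.
k_a(14.4) = 0.5543 × 1.024^(14.4−20) = 0.5543 × 0.8756 = 0.4854 d⁻¹.

k_a ≈ 0.485 d⁻¹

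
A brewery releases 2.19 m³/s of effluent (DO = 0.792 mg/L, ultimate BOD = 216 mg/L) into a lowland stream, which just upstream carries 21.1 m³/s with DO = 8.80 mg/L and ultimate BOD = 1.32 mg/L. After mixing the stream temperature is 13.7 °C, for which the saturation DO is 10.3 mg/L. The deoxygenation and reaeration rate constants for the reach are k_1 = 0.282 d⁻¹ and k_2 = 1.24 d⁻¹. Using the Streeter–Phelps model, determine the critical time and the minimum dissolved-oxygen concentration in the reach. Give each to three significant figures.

Mixed DO = (21.1×8.80 + 2.19×0.792)/(21.1+2.19) = 187.4/23.29 = 8.047 mg/L.
Mixed L₀ = (21.1×1.32 + 2.19×216)/(23.29) = 500.9/23.29 = 21.51 mg/L.
Initial deficit D₀ = C_s − DO₀ = 10.3 − 8.047 = 2.253 mg/L.
t_c = (1/0.9580) ln[(1.24/0.282)(1 − 2.253×0.9580/(0.282×21.51))] = 1.044 × ln(2.832) = 1.087 d.
D_c = (0.282/1.24) × 21.51 × e^(−0.282×1.087) = 0.2274 × 21.51 × 0.7360 = 3.600 mg/L.
Minimum DO = 10.3 − 3.600 = 6.700 mg/L.

t_c ≈ 1.09 d; minimum DO ≈ 6.70 mg/L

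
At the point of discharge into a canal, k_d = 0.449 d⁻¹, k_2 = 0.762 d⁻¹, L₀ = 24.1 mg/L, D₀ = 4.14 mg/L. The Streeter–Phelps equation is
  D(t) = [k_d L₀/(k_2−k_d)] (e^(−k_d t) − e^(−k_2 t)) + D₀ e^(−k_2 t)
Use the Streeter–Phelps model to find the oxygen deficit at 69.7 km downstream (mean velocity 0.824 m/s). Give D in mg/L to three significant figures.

D ≈ 7.84 mg/L

Travel time t = x/v = 69.7 km / (0.824 m/s) = 69700 m / 0.824 m/s = 84590 s = 0.9790 d.
k_d L₀/(k_2−k_d) = 0.449×24.1/(0.762−0.449) = 10.82/0.3130 = 34.57 mg/L.
e^(−k_d t) = e^(−0.449×0.9790) = 0.6443; e^(−k_2 t) = e^(−0.762×0.9790) = 0.4743.
D = 34.57 × (0.6443 − 0.4743) + 4.14 × 0.4743 = 5.879 + 1.963 = 7.842 mg/L.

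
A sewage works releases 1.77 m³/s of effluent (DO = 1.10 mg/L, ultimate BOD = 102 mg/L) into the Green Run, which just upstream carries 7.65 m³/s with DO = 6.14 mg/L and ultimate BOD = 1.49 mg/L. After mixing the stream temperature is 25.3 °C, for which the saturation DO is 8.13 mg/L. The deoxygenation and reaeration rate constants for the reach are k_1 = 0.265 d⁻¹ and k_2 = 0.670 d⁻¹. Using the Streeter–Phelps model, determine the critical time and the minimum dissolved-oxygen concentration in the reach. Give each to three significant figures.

Mixed DO = (7.65×6.14 + 1.77×1.10)/(7.65+1.77) = 48.92/9.420 = 5.193 mg/L.
Mixed L₀ = (7.65×1.49 + 1.77×102)/(9.420) = 191.9/9.420 = 20.38 mg/L.
Initial deficit D₀ = C_s − DO₀ = 8.13 − 5.193 = 2.937 mg/L.
t_c = (1/0.4050) ln[(0.670/0.265)(1 − 2.937×0.4050/(0.265×20.38))] = 2.469 × ln(1.971) = 1.676 d.
D_c = (0.265/0.670) × 20.38 × e^(−0.265×1.676) = 0.3955 × 20.38 × 0.6414 = 5.169 mg/L.
Minimum DO = 8.13 − 5.169 = 2.961 mg/L.

t_c ≈ 1.68 d; minimum DO ≈ 2.96 mg/L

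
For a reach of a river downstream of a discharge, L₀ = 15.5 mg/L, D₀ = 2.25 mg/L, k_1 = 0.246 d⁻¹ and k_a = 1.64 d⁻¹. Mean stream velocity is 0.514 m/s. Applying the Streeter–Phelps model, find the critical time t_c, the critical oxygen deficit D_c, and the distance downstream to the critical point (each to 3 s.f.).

t_c ≈ 0.120 d; D_c ≈ 2.26 mg/L; x_c ≈ 5.35 km

t_c = [1/(k_a−k_1)] ln[(k_a/k_1)(1 − D₀(k_a−k_1)/(k_1 L₀))]
= [1/(1.64−0.246)] ln[(1.64/0.246)(1 − 2.25×1.394/(0.246×15.5))]
= (1/1.394) ln[6.667 × 0.1774] = 0.7174 × ln(1.183) = 0.7174 × 0.1679 = 0.1204 d.
D_c = (k_1/k_a) L₀ e^(−k_1 t_c) = (0.246/1.64) × 15.5 × e^(−0.246×0.1204) = 0.1500 × 15.5 × 0.9708 = 2.257 mg/L.
x_c = v t_c = 0.514 m/s × 0.1204 d × 86400 s/d = 5348 m ≈ 5.35 km.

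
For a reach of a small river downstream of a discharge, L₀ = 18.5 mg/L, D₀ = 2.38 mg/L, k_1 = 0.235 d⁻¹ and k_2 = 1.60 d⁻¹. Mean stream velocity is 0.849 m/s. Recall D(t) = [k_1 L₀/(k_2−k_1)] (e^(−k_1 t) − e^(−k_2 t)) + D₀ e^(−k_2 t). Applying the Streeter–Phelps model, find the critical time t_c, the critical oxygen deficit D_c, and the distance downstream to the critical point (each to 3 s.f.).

t_c ≈ 0.398 d; D_c ≈ 2.47 mg/L; x_c ≈ 29.2 km

t_c = [1/(k_2−k_1)] ln[(k_2/k_1)(1 − D₀(k_2−k_1)/(k_1 L₀))]
= [1/(1.60−0.235)] ln[(1.60/0.235)(1 − 2.38×1.365/(0.235×18.5))]
= (1/1.365) ln[6.809 × 0.2527] = 0.7326 × ln(1.721) = 0.7326 × 0.5428 = 0.3976 d.
L(t_c) = L₀ e^(−k_1 t_c) = 18.5 × 0.9108 = 16.85 mg/L, and at the critical point k_2 D_c = k_1 L, so D_c = (0.235/1.60) × 16.85 = 2.475 mg/L.
x_c = v t_c = 0.849 m/s × 0.3976 d × 86400 s/d = 29170 m ≈ 29.2 km.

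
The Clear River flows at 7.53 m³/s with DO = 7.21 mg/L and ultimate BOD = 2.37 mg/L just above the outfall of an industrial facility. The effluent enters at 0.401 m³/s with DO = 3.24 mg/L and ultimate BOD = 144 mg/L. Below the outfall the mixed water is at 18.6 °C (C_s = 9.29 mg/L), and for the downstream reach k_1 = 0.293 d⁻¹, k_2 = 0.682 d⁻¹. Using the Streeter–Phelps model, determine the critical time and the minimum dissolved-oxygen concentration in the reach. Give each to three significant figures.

Mixed DO = (7.53×7.21 + 0.401×3.24)/(7.53+0.401) = 55.59/7.931 = 7.009 mg/L.
Mixed L₀ = (7.53×2.37 + 0.401×144)/(7.931) = 75.59/7.931 = 9.531 mg/L.
Initial deficit D₀ = C_s − DO₀ = 9.29 − 7.009 = 2.281 mg/L.
t_c = (1/0.3890) ln[(0.682/0.293)(1 − 2.281×0.3890/(0.293×9.531))] = 2.571 × ln(1.588) = 1.189 d.
D_c = (0.293/0.682) × 9.531 × e^(−0.293×1.189) = 0.4296 × 9.531 × 0.7058 = 2.890 mg/L.
Minimum DO = 9.29 − 2.890 = 6.400 mg/L.

t_c ≈ 1.19 d; minimum DO ≈ 6.40 mg/L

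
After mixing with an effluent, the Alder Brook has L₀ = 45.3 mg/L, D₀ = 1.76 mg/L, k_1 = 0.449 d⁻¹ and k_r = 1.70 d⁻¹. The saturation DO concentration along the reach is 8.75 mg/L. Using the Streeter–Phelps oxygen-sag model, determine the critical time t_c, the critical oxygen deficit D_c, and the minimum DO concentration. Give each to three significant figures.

t_c ≈ 0.973 d; D_c ≈ 7.73 mg/L; min DO ≈ 1.02 mg/L

With k_r/k_1 = 3.786 and 1 − D₀(k_r−k_1)/(k_1 L₀) = 0.8918,
t_c = ln(3.786 × 0.8918) / (1.70 − 0.449) = ln(3.376) / 1.251 = 1.217/1.251 = 0.9727 d.
L(t_c) = L₀ e^(−k_1 t_c) = 45.3 × 0.6462 = 29.27 mg/L, and at the critical point k_r D_c = k_1 L, so D_c = (0.449/1.70) × 29.27 = 7.731 mg/L.
Minimum DO = C_s − D_c = 8.75 − 7.731 = 1.019 mg/L.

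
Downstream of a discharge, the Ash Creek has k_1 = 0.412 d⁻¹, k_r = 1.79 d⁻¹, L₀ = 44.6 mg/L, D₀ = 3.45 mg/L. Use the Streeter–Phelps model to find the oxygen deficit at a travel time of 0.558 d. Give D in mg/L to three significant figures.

k_1 L₀/(k_r−k_1) = 0.412×44.6/(1.79−0.412) = 18.38/1.378 = 13.33 mg/L.
e^(−k_1 t) = e^(−0.412×0.5580) = 0.7946; e^(−k_r t) = e^(−1.79×0.5580) = 0.3683.
D = 13.33 × (0.7946 − 0.3683) + 3.45 × 0.3683 = 5.685 + 1.271 = 6.955 mg/L.

D ≈ 6.96 mg/L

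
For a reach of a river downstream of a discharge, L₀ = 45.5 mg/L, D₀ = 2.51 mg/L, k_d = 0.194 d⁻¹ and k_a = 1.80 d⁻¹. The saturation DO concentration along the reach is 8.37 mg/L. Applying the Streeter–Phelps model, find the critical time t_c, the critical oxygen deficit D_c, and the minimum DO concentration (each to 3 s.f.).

t_c ≈ 1.01 d; D_c ≈ 4.03 mg/L; min DO ≈ 4.34 mg/L

At the critical point dD/dt = 0, so k_d L₀ e^(−k_d t) = k_a D. Substituting D(t) from the Streeter–Phelps equation and solving for t gives
t_c = ln[(k_a/k_d)(1 − D₀(k_a−k_d)/(k_d L₀))] / (k_a−k_d).
Here k_a−k_d = 1.606 d⁻¹ and 1 − D₀(k_a−k_d)/(k_d L₀) = 1 − 2.51×1.606/(0.194×45.5) = 0.5433, so
t_c = ln(9.278 × 0.5433) / 1.606 = 1.618 / 1.606 = 1.007 d.
D_c = (k_d/k_a) L₀ e^(−k_d t_c) = (0.194/1.80) × 45.5 × e^(−0.194×1.007) = 0.1078 × 45.5 × 0.8225 = 4.033 mg/L.
Minimum DO = C_s − D_c = 8.37 − 4.033 = 4.337 mg/L.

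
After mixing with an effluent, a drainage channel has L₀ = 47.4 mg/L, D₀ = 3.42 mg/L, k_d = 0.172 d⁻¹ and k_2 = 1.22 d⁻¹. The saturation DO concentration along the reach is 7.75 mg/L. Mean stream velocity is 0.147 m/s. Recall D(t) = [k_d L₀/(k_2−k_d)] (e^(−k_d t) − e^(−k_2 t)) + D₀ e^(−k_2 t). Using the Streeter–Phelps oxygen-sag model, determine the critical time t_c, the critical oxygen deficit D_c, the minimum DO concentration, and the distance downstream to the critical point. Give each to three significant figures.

With k_2/k_d = 7.093 and 1 − D₀(k_2−k_d)/(k_d L₀) = 0.5604,
t_c = ln(7.093 × 0.5604) / (1.22 − 0.172) = ln(3.975) / 1.048 = 1.380/1.048 = 1.317 d.
L(t_c) = L₀ e^(−k_d t_c) = 47.4 × 0.7973 = 37.79 mg/L, and at the critical point k_2 D_c = k_d L, so D_c = (0.172/1.22) × 37.79 = 5.328 mg/L.
Minimum DO = C_s − D_c = 7.75 − 5.328 = 2.422 mg/L.
x_c = v t_c = 0.147 m/s × 1.317 d × 86400 s/d = 16720 m ≈ 16.7 km.

t_c ≈ 1.32 d; D_c ≈ 5.33 mg/L; min DO ≈ 2.42 mg/L; x_c ≈ 16.7 km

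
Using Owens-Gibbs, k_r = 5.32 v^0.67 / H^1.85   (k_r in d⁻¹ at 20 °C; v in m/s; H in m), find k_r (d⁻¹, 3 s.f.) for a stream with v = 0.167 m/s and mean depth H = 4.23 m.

k_r ≈ 0.111 d⁻¹

k_r = 5.32 × 0.167^0.67 / 4.23^1.85 = 5.32 × 0.3015 / 14.41 = 0.1113 d⁻¹.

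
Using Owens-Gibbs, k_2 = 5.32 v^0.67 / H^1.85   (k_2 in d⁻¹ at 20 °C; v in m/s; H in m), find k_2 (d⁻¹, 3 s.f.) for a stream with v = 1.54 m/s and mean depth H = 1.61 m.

k_2 ≈ 2.94 d⁻¹

k_2 = 5.32 × 1.54^0.67 / 1.61^1.85 = 5.32 × 1.335 / 2.413 = 2.944 d⁻¹.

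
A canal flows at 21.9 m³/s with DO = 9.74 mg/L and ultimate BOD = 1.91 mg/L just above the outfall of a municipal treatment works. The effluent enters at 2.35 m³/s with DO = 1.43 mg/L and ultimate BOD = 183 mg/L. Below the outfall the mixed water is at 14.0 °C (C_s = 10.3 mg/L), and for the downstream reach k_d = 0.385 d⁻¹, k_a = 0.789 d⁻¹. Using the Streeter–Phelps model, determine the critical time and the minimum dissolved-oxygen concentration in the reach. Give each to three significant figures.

Mixed DO = (21.9×9.74 + 2.35×1.43)/(21.9+2.35) = 216.7/24.25 = 8.935 mg/L.
Mixed L₀ = (21.9×1.91 + 2.35×183)/(24.25) = 471.9/24.25 = 19.46 mg/L.
Initial deficit D₀ = C_s − DO₀ = 10.3 − 8.935 = 1.365 mg/L.
t_c = (1/0.4040) ln[(0.789/0.385)(1 − 1.365×0.4040/(0.385×19.46))] = 2.475 × ln(1.898) = 1.587 d.
D_c = (0.385/0.789) × 19.46 × e^(−0.385×1.587) = 0.4880 × 19.46 × 0.5429 = 5.155 mg/L.
Minimum DO = 10.3 − 5.155 = 5.145 mg/L.

t_c ≈ 1.59 d; minimum DO ≈ 5.15 mg/L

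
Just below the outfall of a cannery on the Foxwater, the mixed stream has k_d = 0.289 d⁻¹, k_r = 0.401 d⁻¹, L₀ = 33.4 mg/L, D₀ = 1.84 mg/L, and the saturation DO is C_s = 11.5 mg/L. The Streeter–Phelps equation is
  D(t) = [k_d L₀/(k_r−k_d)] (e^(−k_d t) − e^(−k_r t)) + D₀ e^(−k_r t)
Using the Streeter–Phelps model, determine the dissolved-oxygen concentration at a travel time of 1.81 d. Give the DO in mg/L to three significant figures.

DO ≈ 1.24 mg/L

k_d L₀/(k_r−k_d) = 0.289×33.4/(0.401−0.289) = 9.653/0.1120 = 86.18 mg/L.
e^(−k_d t) = e^(−0.289×1.810) = 0.5927; e^(−k_r t) = e^(−0.401×1.810) = 0.4839.
D = 86.18 × (0.5927 − 0.4839) + 1.84 × 0.4839 = 9.373 + 0.8904 = 10.26 mg/L.
DO = C_s − D = 11.5 − 10.26 = 1.237 mg/L.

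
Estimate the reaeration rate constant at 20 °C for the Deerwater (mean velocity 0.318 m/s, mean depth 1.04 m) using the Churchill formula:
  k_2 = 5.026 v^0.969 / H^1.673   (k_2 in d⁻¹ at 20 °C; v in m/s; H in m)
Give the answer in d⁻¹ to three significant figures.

k_2 ≈ 1.55 d⁻¹

k_2 = 5.026 × 0.318^0.969 / 1.04^1.673 = 5.026 × 0.3295 / 1.068 = 1.551 d⁻¹.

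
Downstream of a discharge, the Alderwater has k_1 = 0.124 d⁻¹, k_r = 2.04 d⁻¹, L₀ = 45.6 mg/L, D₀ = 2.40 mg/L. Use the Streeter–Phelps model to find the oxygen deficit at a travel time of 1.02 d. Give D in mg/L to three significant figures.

D ≈ 2.53 mg/L

k_1 L₀/(k_r−k_1) = 0.124×45.6/(2.04−0.124) = 5.654/1.916 = 2.951 mg/L.
e^(−k_1 t) = e^(−0.124×1.020) = 0.8812; e^(−k_r t) = e^(−2.04×1.020) = 0.1248.
D = 2.951 × (0.8812 − 0.1248) + 2.40 × 0.1248 = 2.232 + 0.2996 = 2.532 mg/L.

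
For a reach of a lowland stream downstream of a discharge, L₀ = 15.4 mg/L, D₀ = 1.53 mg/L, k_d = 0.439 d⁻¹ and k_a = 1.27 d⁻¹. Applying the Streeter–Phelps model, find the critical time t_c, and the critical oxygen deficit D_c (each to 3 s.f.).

With k_a/k_d = 2.893 and 1 − D₀(k_a−k_d)/(k_d L₀) = 0.8119,
t_c = ln(2.893 × 0.8119) / (1.27 − 0.439) = ln(2.349) / 0.8310 = 0.8539/0.8310 = 1.028 d.
D_c = (k_d/k_a) L₀ e^(−k_d t_c) = (0.439/1.27) × 15.4 × e^(−0.439×1.028) = 0.3457 × 15.4 × 0.6369 = 3.390 mg/L.

t_c ≈ 1.03 d; D_c ≈ 3.39 mg/L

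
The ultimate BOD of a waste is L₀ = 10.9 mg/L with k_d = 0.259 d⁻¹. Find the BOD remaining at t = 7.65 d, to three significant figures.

L ≈ 1.50 mg/L

L_t = L₀ e^(−k_d t) = 10.9 × e^(−0.259×7.65) = 10.9 × 0.1379 = 1.503 mg/L.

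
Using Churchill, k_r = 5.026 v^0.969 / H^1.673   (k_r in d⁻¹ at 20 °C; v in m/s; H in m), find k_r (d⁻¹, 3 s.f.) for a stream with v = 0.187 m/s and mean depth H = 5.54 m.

k_r ≈ 0.0565 d⁻¹

k_r = 5.026 × 0.187^0.969 / 5.54^1.673 = 5.026 × 0.1970 / 17.53 = 0.05646 d⁻¹.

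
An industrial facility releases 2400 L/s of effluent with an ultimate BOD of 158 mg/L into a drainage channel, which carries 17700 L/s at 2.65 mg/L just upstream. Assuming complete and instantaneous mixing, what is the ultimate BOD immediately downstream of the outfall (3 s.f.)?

Flow-weighted mixing: C = (Q_r C_r + Q_w C_w)/(Q_r + Q_w)
= (17700×2.65 + 2400×158)/(17700 + 2400) = 426100/20100 = 21.20 mg/L.

21.2 mg/L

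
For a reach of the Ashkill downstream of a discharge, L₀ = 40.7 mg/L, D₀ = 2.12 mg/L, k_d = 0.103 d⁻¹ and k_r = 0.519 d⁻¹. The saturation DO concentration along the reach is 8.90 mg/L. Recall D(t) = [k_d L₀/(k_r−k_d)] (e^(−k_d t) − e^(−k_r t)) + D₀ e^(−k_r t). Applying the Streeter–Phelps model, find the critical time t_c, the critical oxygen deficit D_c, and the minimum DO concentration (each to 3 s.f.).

t_c ≈ 3.32 d; D_c ≈ 5.74 mg/L; min DO ≈ 3.16 mg/L

t_c = [1/(k_r−k_d)] ln[(k_r/k_d)(1 − D₀(k_r−k_d)/(k_d L₀))]
= [1/(0.519−0.103)] ln[(0.519/0.103)(1 − 2.12×0.4160/(0.103×40.7))]
= (1/0.4160) ln[5.039 × 0.7896] = 2.404 × ln(3.979) = 2.404 × 1.381 = 3.320 d.
L(t_c) = L₀ e^(−k_d t_c) = 40.7 × 0.7104 = 28.91 mg/L, and at the critical point k_r D_c = k_d L, so D_c = (0.103/0.519) × 28.91 = 5.738 mg/L.
Minimum DO = C_s − D_c = 8.90 − 5.738 = 3.162 mg/L.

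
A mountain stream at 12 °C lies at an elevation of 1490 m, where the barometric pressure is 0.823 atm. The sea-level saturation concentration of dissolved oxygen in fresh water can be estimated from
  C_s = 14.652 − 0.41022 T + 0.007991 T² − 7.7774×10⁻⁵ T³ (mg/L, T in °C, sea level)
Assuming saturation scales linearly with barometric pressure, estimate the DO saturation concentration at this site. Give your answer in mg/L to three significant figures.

C_s ≈ 8.84 mg/L

At sea level: C_s = 14.652 − 0.41022×12 + 0.007991×12² − 7.7774×10⁻⁵×12³ = 10.75 mg/L.
Pressure correction: C_s' = 10.75 × 0.823 = 8.844 mg/L.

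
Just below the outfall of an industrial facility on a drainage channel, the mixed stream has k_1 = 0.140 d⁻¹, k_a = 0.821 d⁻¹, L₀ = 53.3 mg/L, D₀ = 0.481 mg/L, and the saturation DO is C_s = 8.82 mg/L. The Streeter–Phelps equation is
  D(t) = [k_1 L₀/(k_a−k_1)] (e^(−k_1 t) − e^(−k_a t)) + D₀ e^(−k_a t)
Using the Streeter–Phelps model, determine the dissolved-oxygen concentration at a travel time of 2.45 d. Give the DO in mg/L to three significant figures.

k_1 L₀/(k_a−k_1) = 0.140×53.3/(0.821−0.140) = 7.462/0.6810 = 10.96 mg/L.
e^(−k_1 t) = e^(−0.140×2.450) = 0.7096; e^(−k_a t) = e^(−0.821×2.450) = 0.1338.
D = 10.96 × (0.7096 − 0.1338) + 0.481 × 0.1338 = 6.310 + 0.06436 = 6.374 mg/L.
DO = C_s − D = 8.82 − 6.374 = 2.446 mg/L.

DO ≈ 2.45 mg/L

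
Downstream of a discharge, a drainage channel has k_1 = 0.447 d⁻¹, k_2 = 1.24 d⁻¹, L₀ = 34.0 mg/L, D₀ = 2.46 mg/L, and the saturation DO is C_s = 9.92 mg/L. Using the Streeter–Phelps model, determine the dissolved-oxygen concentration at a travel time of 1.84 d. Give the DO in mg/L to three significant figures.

DO ≈ 3.21 mg/L

k_1 L₀/(k_2−k_1) = 0.447×34.0/(1.24−0.447) = 15.20/0.7930 = 19.17 mg/L.
e^(−k_1 t) = e^(−0.447×1.840) = 0.4393; e^(−k_2 t) = e^(−1.24×1.840) = 0.1021.
D = 19.17 × (0.4393 − 0.1021) + 2.46 × 0.1021 = 6.463 + 0.2512 = 6.714 mg/L.
DO = C_s − D = 9.92 − 6.714 = 3.206 mg/L.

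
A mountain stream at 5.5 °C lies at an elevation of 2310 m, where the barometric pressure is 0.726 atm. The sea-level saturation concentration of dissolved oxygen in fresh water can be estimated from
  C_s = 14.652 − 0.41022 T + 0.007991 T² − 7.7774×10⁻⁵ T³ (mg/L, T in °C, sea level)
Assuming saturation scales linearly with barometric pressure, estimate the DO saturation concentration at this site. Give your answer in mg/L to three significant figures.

At sea level: C_s = 14.652 − 0.41022×5.5 + 0.007991×5.5² − 7.7774×10⁻⁵×5.5³ = 12.62 mg/L.
Pressure correction: C_s' = 12.62 × 0.726 = 9.165 mg/L.

C_s ≈ 9.17 mg/L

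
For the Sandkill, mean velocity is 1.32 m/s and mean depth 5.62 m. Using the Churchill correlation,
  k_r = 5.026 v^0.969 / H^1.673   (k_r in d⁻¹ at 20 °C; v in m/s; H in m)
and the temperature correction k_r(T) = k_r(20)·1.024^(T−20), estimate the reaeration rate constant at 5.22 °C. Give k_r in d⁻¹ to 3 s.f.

k_r(20) = 5.026 × 1.32^0.969 / 5.62^1.673 = 5.026 × 1.309 / 17.96 = 0.3662 d⁻¹.
k_r(5.22) = 0.3662 × 1.024^(5.22−20) = 0.3662 × 0.7043 = 0.2579 d⁻¹.

k_r ≈ 0.258 d⁻¹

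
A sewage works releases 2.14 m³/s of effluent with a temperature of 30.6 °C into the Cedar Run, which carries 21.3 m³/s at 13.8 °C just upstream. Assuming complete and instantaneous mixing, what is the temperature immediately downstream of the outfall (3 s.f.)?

15.3 °C

Flow-weighted mixing: C = (Q_r C_r + Q_w C_w)/(Q_r + Q_w)
= (21.3×13.8 + 2.14×30.6)/(21.3 + 2.14) = 359.4/23.44 = 15.33 °C.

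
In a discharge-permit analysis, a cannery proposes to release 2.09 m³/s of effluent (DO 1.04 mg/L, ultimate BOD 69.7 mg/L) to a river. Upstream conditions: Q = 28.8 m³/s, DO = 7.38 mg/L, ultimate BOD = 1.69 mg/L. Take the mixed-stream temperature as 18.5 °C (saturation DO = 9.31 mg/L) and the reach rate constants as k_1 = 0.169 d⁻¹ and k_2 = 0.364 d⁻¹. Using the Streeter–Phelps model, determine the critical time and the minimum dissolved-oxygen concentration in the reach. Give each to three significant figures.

Mixed DO = (28.8×7.38 + 2.09×1.04)/(28.8+2.09) = 214.7/30.89 = 6.951 mg/L.
Mixed L₀ = (28.8×1.69 + 2.09×69.7)/(30.89) = 194.3/30.89 = 6.292 mg/L.
Initial deficit D₀ = C_s − DO₀ = 9.31 − 6.951 = 2.359 mg/L.
t_c = (1/0.1950) ln[(0.364/0.169)(1 − 2.359×0.1950/(0.169×6.292))] = 5.128 × ln(1.222) = 1.028 d.
D_c = (0.169/0.364) × 6.292 × e^(−0.169×1.028) = 0.4643 × 6.292 × 0.8405 = 2.455 mg/L.
Minimum DO = 9.31 − 2.455 = 6.855 mg/L.

t_c ≈ 1.03 d; minimum DO ≈ 6.85 mg/L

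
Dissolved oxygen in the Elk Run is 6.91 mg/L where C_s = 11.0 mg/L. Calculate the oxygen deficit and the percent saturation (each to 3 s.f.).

D = C_s − C = 11.0 − 6.91 = 4.09 mg/L.
% saturation = 6.91/11.0 × 100 = 62.8 %.

D ≈ 4.09 mg/L; 62.8 % saturation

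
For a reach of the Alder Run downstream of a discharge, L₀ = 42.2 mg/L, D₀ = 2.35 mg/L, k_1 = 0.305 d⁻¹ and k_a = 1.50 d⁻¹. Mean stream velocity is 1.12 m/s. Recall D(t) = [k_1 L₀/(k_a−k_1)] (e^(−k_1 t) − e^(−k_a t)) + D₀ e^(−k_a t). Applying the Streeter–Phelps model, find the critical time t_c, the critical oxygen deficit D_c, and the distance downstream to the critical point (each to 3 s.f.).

t_c ≈ 1.13 d; D_c ≈ 6.08 mg/L; x_c ≈ 109 km

t_c = [1/(k_a−k_1)] ln[(k_a/k_1)(1 − D₀(k_a−k_1)/(k_1 L₀))]
= [1/(1.50−0.305)] ln[(1.50/0.305)(1 − 2.35×1.195/(0.305×42.2))]
= (1/1.195) ln[4.918 × 0.7818] = 0.8368 × ln(3.845) = 0.8368 × 1.347 = 1.127 d.
D_c = (k_1/k_a) L₀ e^(−k_1 t_c) = (0.305/1.50) × 42.2 × e^(−0.305×1.127) = 0.2033 × 42.2 × 0.7091 = 6.085 mg/L.
x_c = v t_c = 1.12 m/s × 1.127 d × 86400 s/d = 109100 m ≈ 109 km.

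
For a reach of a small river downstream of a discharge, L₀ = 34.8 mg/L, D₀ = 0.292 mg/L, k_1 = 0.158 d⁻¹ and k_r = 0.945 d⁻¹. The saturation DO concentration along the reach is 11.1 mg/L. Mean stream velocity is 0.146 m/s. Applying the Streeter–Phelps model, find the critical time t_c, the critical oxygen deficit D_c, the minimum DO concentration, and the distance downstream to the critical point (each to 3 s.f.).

t_c = [1/(k_r−k_1)] ln[(k_r/k_1)(1 − D₀(k_r−k_1)/(k_1 L₀))]
= [1/(0.945−0.158)] ln[(0.945/0.158)(1 − 0.292×0.7870/(0.158×34.8))]
= (1/0.7870) ln[5.981 × 0.9582] = 1.271 × ln(5.731) = 1.271 × 1.746 = 2.218 d.
D_c = (k_1/k_r) L₀ e^(−k_1 t_c) = (0.158/0.945) × 34.8 × e^(−0.158×2.218) = 0.1672 × 34.8 × 0.7043 = 4.098 mg/L.
Minimum DO = C_s − D_c = 11.1 − 4.098 = 7.002 mg/L.
x_c = v t_c = 0.146 m/s × 2.218 d × 86400 s/d = 27980 m ≈ 28.0 km.

t_c ≈ 2.22 d; D_c ≈ 4.10 mg/L; min DO ≈ 7.00 mg/L; x_c ≈ 28.0 km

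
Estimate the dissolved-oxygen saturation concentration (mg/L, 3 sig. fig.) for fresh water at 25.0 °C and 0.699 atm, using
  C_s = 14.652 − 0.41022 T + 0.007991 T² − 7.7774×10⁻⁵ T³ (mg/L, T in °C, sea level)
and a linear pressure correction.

At sea level: C_s = 14.652 − 0.41022×25.0 + 0.007991×25.0² − 7.7774×10⁻⁵×25.0³ = 8.176 mg/L.
Pressure correction: C_s' = 8.176 × 0.699 = 5.715 mg/L.

C_s ≈ 5.71 mg/L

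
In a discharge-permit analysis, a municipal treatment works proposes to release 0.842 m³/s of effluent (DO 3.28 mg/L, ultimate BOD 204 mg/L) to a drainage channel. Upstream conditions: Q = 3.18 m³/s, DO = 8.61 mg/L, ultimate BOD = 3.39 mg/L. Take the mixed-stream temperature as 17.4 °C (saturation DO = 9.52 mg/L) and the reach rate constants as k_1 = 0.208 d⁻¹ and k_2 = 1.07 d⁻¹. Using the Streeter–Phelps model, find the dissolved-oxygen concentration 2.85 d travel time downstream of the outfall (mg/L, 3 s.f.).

DO ≈ 3.89 mg/L

Mixed DO = (3.18×8.61 + 0.842×3.28)/(3.18+0.842) = 30.14/4.022 = 7.494 mg/L.
Mixed L₀ = (3.18×3.39 + 0.842×204)/(4.022) = 182.5/4.022 = 45.39 mg/L.
Initial deficit D₀ = C_s − DO₀ = 9.52 − 7.494 = 2.026 mg/L.
D(2.85) = [0.208×45.39/(1.07−0.208)](e^(−0.208×2.85) − e^(−1.07×2.85)) + 2.026 e^(−1.07×2.85)
= 10.95 × (0.5528 − 0.04738) + 2.026 × 0.04738 = 5.631 mg/L.
DO = 9.52 − 5.631 = 3.889 mg/L.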